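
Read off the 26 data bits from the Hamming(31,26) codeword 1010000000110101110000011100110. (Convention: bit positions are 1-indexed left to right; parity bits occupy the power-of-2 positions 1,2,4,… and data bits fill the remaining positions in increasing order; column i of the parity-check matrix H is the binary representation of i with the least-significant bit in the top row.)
Parity bits occupy power-of-2 positions; data bits are at positions {3,5,6,7,9,10,11,12,13,14,15,17,18,19,20,21,22,23,24,25,26,27,28,29,30,31} (1-indexed).
Extract: c[3]=1 c[5]=0 c[6]=0 c[7]=0 c[9]=0 c[10]=0 c[11]=1 c[12]=1 c[13]=0 c[14]=1 c[15]=0 c[17]=1 c[18]=1 c[19]=0 c[20]=0 c[21]=0 c[22]=0 c[23]=0 c[24]=1 c[25]=1 c[26]=1 c[27]=0 c[28]=0 c[29]=1 c[30]=1 c[31]=0
Data = 10000011010110000011100110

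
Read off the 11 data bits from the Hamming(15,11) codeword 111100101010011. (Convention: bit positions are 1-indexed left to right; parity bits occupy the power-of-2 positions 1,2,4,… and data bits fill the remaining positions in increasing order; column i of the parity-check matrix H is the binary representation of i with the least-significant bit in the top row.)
Parity bits occupy power-of-2 positions; data bits are at positions {3,5,6,7,9,10,11,12,13,14,15} (1-indexed).
Extract: c[3]=1 c[5]=0 c[6]=0 c[7]=1 c[9]=1 c[10]=0 c[11]=1 c[12]=0 c[13]=0 c[14]=1 c[15]=1
Data = 10011010011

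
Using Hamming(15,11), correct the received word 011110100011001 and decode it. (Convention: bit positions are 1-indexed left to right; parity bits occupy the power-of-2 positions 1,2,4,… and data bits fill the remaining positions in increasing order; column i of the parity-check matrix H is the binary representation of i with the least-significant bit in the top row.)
Syndrome s = H · r^T (mod 2), r = 011110100011001:
  s[0] = (101010101010101)·(011110100011001) mod 2 = 0+0+1+0+1+0+1+0+0+0+1+0+0+0+1 mod 2 = 1
  s[1] = (011001100110011)·(011110100011001) mod 2 = 0+1+1+0+0+0+1+0+0+0+1+0+0+0+1 mod 2 = 1
  s[2] = (000111100001111)·(011110100011001) mod 2 = 0+0+0+1+1+0+1+0+0+0+0+1+0+0+1 mod 2 = 1
  s[3] = (000000011111111)·(011110100011001) mod 2 = 0+0+0+0+0+0+0+0+0+0+1+1+0+0+1 mod 2 = 1
Syndrome = 1111
Column 15 of H equals this syndrome → error at bit 15 (1-indexed).
Flip bit 15: 011110100011001 → 011110100011000
Extract data bits at positions {3,5,6,7,9,10,11,12,13,14,15}: 11010011000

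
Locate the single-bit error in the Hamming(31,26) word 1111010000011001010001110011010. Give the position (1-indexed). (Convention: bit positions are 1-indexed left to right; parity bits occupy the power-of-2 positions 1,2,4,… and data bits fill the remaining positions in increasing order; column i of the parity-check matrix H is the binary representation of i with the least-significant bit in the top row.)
Syndrome s = H · r^T (mod 2), r = 1111010000011001010001110011010:
  s[0] = (1010101010101010101010101010101)·(1111010000011001010001110011010) mod 2 = 1+0+1+0+0+0+0+0+0+0+0+0+1+0+0+0+0+0+0+0+0+0+1+0+0+0+1+0+0+0+0 mod 2 = 1
  s[1] = (0110011001100110011001100110011)·(1111010000011001010001110011010) mod 2 = 0+1+1+0+0+1+0+0+0+0+0+0+0+0+0+0+0+1+0+0+0+1+1+0+0+0+1+0+0+1+0 mod 2 = 0
  s[2] = (0001111000011110000111100001111)·(1111010000011001010001110011010) mod 2 = 0+0+0+1+0+1+0+0+0+0+0+1+1+0+0+0+0+0+0+0+0+1+1+0+0+0+0+1+0+1+0 mod 2 = 0
  s[3] = (0000000111111110000000011111111)·(1111010000011001010001110011010) mod 2 = 0+0+0+0+0+0+0+0+0+0+0+1+1+0+0+0+0+0+0+0+0+0+0+1+0+0+1+1+0+1+0 mod 2 = 0
  s[4] = (0000000000000001111111111111111)·(1111010000011001010001110011010) mod 2 = 0+0+0+0+0+0+0+0+0+0+0+0+0+0+0+1+0+1+0+0+0+1+1+1+0+0+1+1+0+1+0 mod 2 = 0
Syndrome = 10000
Column i of H is the binary representation of i, so the syndrome is the binary index of the flipped bit.
Read s = 10000 with s[0] as LSB: 1·2^0 + 0·2^1 + 0·2^2 + 0·2^3 + 0·2^4 = 1.
Error is at bit position 1.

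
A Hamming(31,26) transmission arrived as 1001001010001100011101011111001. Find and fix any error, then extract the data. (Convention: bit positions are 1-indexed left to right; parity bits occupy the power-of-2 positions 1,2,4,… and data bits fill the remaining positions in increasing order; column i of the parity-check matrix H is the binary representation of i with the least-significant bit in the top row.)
Syndrome s = H · r^T (mod 2), r = 1001001010001100011101011111001:
  s[0] = (1010101010101010101010101010101)·(1001001010001100011101011111001) mod 2 = 1+0+0+0+0+0+1+0+1+0+0+0+1+0+0+0+0+0+1+0+0+0+0+0+1+0+1+0+0+0+1 mod 2 = 0
  s[1] = (0110011001100110011001100110011)·(1001001010001100011101011111001) mod 2 = 0+0+0+0+0+0+1+0+0+0+0+0+0+1+0+0+0+1+1+0+0+1+0+0+0+1+1+0+0+0+1 mod 2 = 0
  s[2] = (0001111000011110000111100001111)·(1001001010001100011101011111001) mod 2 = 0+0+0+1+0+0+1+0+0+0+0+0+1+1+0+0+0+0+0+1+0+1+0+0+0+0+0+1+0+0+1 mod 2 = 0
  s[3] = (0000000111111110000000011111111)·(1001001010001100011101011111001) mod 2 = 0+0+0+0+0+0+0+0+1+0+0+0+1+1+0+0+0+0+0+0+0+0+0+1+1+1+1+1+0+0+1 mod 2 = 1
  s[4] = (0000000000000001111111111111111)·(1001001010001100011101011111001) mod 2 = 0+0+0+0+0+0+0+0+0+0+0+0+0+0+0+0+0+1+1+1+0+1+0+1+1+1+1+1+0+0+1 mod 2 = 0
Syndrome = 00010
Column 8 of H equals this syndrome → error at bit 8 (1-indexed).
Flip bit 8: 1001001010001100011101011111001 → 1001001110001100011101011111001
Extract data bits at positions {3,5,6,7,9,10,11,12,13,14,15,17,18,19,20,21,22,23,24,25,26,27,28,29,30,31}: 00011000110011101011111001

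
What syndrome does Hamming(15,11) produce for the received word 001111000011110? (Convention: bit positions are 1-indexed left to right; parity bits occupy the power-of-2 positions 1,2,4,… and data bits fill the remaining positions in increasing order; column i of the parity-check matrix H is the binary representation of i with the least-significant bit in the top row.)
Syndrome s = H · r^T (mod 2), r = 001111000011110:
  s[0] = (101010101010101)·(001111000011110) mod 2 = 0+0+1+0+1+0+0+0+0+0+1+0+1+0+0 mod 2 = 0
  s[1] = (011001100110011)·(001111000011110) mod 2 = 0+0+1+0+0+1+0+0+0+0+1+0+0+1+0 mod 2 = 0
  s[2] = (000111100001111)·(001111000011110) mod 2 = 0+0+0+1+1+1+0+0+0+0+0+1+1+1+0 mod 2 = 0
  s[3] = (000000011111111)·(001111000011110) mod 2 = 0+0+0+0+0+0+0+0+0+0+1+1+1+1+0 mod 2 = 0
Syndrome = 0000
s = 0: no error detected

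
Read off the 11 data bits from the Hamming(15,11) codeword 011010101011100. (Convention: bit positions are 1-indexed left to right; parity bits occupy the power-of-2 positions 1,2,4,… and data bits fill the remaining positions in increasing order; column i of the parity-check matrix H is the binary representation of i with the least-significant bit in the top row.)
Parity bits occupy power-of-2 positions; data bits are at positions {3,5,6,7,9,10,11,12,13,14,15} (1-indexed).
Extract: c[3]=1 c[5]=1 c[6]=0 c[7]=1 c[9]=1 c[10]=0 c[11]=1 c[12]=1 c[13]=1 c[14]=0 c[15]=0
Data = 11011011100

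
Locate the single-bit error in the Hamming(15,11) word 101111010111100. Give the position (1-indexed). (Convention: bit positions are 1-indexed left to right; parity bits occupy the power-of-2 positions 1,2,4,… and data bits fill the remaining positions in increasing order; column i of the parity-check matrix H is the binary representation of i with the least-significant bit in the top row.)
Syndrome s = H · r^T (mod 2), r = 101111010111100:
  s[0] = (101010101010101)·(101111010111100) mod 2 = 1+0+1+0+1+0+0+0+0+0+1+0+1+0+0 mod 2 = 1
  s[1] = (011001100110011)·(101111010111100) mod 2 = 0+0+1+0+0+1+0+0+0+1+1+0+0+0+0 mod 2 = 0
  s[2] = (000111100001111)·(101111010111100) mod 2 = 0+0+0+1+1+1+0+0+0+0+0+1+1+0+0 mod 2 = 1
  s[3] = (000000011111111)·(101111010111100) mod 2 = 0+0+0+0+0+0+0+1+0+1+1+1+1+0+0 mod 2 = 1
Syndrome = 1011
Column i of H is the binary representation of i, so the syndrome is the binary index of the flipped bit.
Read s = 1011 with s[0] as LSB: 1·2^0 + 0·2^1 + 1·2^2 + 1·2^3 = 13.
Error is at bit position 13.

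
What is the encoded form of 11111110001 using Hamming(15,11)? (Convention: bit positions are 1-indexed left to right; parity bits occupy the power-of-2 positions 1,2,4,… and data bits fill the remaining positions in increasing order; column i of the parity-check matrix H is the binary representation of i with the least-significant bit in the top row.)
Codeword c = d · G (mod 2), d = 11111110001:
  c[0] = d·G[:,0] = (11111110001)·(11011010101) mod 2 = 1+1+0+1+1+0+1+0+0+0+1 mod 2 = 0
  c[1] = d·G[:,1] = (11111110001)·(10110110011) mod 2 = 1+0+1+1+0+1+1+0+0+0+1 mod 2 = 0
  c[2] = d·G[:,2] = (11111110001)·(10000000000) mod 2 = 1+0+0+0+0+0+0+0+0+0+0 mod 2 = 1
  c[3] = d·G[:,3] = (11111110001)·(01110001111) mod 2 = 0+1+1+1+0+0+0+0+0+0+1 mod 2 = 0
  c[4] = d·G[:,4] = (11111110001)·(01000000000) mod 2 = 0+1+0+0+0+0+0+0+0+0+0 mod 2 = 1
  c[5] = d·G[:,5] = (11111110001)·(00100000000) mod 2 = 0+0+1+0+0+0+0+0+0+0+0 mod 2 = 1
  c[6] = d·G[:,6] = (11111110001)·(00010000000) mod 2 = 0+0+0+1+0+0+0+0+0+0+0 mod 2 = 1
  c[7] = d·G[:,7] = (11111110001)·(00001111111) mod 2 = 0+0+0+0+1+1+1+0+0+0+1 mod 2 = 0
  c[8] = d·G[:,8] = (11111110001)·(00001000000) mod 2 = 0+0+0+0+1+0+0+0+0+0+0 mod 2 = 1
  c[9] = d·G[:,9] = (11111110001)·(00000100000) mod 2 = 0+0+0+0+0+1+0+0+0+0+0 mod 2 = 1
  c[10] = d·G[:,10] = (11111110001)·(00000010000) mod 2 = 0+0+0+0+0+0+1+0+0+0+0 mod 2 = 1
  c[11] = d·G[:,11] = (11111110001)·(00000001000) mod 2 = 0+0+0+0+0+0+0+0+0+0+0 mod 2 = 0
  c[12] = d·G[:,12] = (11111110001)·(00000000100) mod 2 = 0+0+0+0+0+0+0+0+0+0+0 mod 2 = 0
  c[13] = d·G[:,13] = (11111110001)·(00000000010) mod 2 = 0+0+0+0+0+0+0+0+0+0+0 mod 2 = 0
  c[14] = d·G[:,14] = (11111110001)·(00000000001) mod 2 = 0+0+0+0+0+0+0+0+0+0+1 mod 2 = 1
Codeword = 001011101110001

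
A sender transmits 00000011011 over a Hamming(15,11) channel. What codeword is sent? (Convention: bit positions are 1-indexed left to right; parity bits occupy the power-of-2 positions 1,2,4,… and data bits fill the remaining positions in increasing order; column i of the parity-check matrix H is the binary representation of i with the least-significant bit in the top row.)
Codeword c = d · G (mod 2), d = 00000011011:
  c[0] = d·G[:,0] = (00000011011)·(11011010101) mod 2 = 0+0+0+0+0+0+1+0+0+0+1 mod 2 = 0
  c[1] = d·G[:,1] = (00000011011)·(10110110011) mod 2 = 0+0+0+0+0+0+1+0+0+1+1 mod 2 = 1
  c[2] = d·G[:,2] = (00000011011)·(10000000000) mod 2 = 0+0+0+0+0+0+0+0+0+0+0 mod 2 = 0
  c[3] = d·G[:,3] = (00000011011)·(01110001111) mod 2 = 0+0+0+0+0+0+0+1+0+1+1 mod 2 = 1
  c[4] = d·G[:,4] = (00000011011)·(01000000000) mod 2 = 0+0+0+0+0+0+0+0+0+0+0 mod 2 = 0
  c[5] = d·G[:,5] = (00000011011)·(00100000000) mod 2 = 0+0+0+0+0+0+0+0+0+0+0 mod 2 = 0
  c[6] = d·G[:,6] = (00000011011)·(00010000000) mod 2 = 0+0+0+0+0+0+0+0+0+0+0 mod 2 = 0
  c[7] = d·G[:,7] = (00000011011)·(00001111111) mod 2 = 0+0+0+0+0+0+1+1+0+1+1 mod 2 = 0
  c[8] = d·G[:,8] = (00000011011)·(00001000000) mod 2 = 0+0+0+0+0+0+0+0+0+0+0 mod 2 = 0
  c[9] = d·G[:,9] = (00000011011)·(00000100000) mod 2 = 0+0+0+0+0+0+0+0+0+0+0 mod 2 = 0
  c[10] = d·G[:,10] = (00000011011)·(00000010000) mod 2 = 0+0+0+0+0+0+1+0+0+0+0 mod 2 = 1
  c[11] = d·G[:,11] = (00000011011)·(00000001000) mod 2 = 0+0+0+0+0+0+0+1+0+0+0 mod 2 = 1
  c[12] = d·G[:,12] = (00000011011)·(00000000100) mod 2 = 0+0+0+0+0+0+0+0+0+0+0 mod 2 = 0
  c[13] = d·G[:,13] = (00000011011)·(00000000010) mod 2 = 0+0+0+0+0+0+0+0+0+1+0 mod 2 = 1
  c[14] = d·G[:,14] = (00000011011)·(00000000001) mod 2 = 0+0+0+0+0+0+0+0+0+0+1 mod 2 = 1
Codeword = 010100000011011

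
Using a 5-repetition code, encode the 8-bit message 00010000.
Repeat each bit 5× and concatenate:
0→00000  0→00000  0→00000  1→11111  0→00000  0→00000  0→00000  0→00000
Codeword = 0000000000000001111100000000000000000000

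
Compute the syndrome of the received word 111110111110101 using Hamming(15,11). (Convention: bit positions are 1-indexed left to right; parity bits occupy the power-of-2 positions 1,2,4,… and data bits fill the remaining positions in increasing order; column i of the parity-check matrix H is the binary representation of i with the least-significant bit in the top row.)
Syndrome s = H · r^T (mod 2), r = 111110111110101:
  s[0] = (101010101010101)·(111110111110101) mod 2 = 1+0+1+0+1+0+1+0+1+0+1+0+1+0+1 mod 2 = 0
  s[1] = (011001100110011)·(111110111110101) mod 2 = 0+1+1+0+0+0+1+0+0+1+1+0+0+0+1 mod 2 = 0
  s[2] = (000111100001111)·(111110111110101) mod 2 = 0+0+0+1+1+0+1+0+0+0+0+0+1+0+1 mod 2 = 1
  s[3] = (000000011111111)·(111110111110101) mod 2 = 0+0+0+0+0+0+0+1+1+1+1+0+1+0+1 mod 2 = 0
Syndrome = 0010
Non-zero syndrome: error at position 4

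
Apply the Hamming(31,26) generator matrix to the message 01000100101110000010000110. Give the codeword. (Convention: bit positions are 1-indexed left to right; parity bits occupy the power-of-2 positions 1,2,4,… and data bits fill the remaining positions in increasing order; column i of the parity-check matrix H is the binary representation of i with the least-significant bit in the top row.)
Codeword c = d · G (mod 2), d = 01000100101110000010000110:
  c[0] = d·G[:,0] = (01000100101110000010000110)·(11011010101101010101010101) mod 2 = 0+1+0+0+0+0+0+0+1+0+1+1+0+0+0+0+0+0+0+0+0+0+0+1+0+0 mod 2 = 1
  c[1] = d·G[:,1] = (01000100101110000010000110)·(10110110011011001100110011) mod 2 = 0+0+0+0+0+1+0+0+0+0+1+0+1+0+0+0+0+0+0+0+0+0+0+0+1+0 mod 2 = 0
  c[2] = d·G[:,2] = (01000100101110000010000110)·(10000000000000000000000000) mod 2 = 0+0+0+0+0+0+0+0+0+0+0+0+0+0+0+0+0+0+0+0+0+0+0+0+0+0 mod 2 = 0
  c[3] = d·G[:,3] = (01000100101110000010000110)·(01110001111000111100001111) mod 2 = 0+1+0+0+0+0+0+0+1+0+1+0+0+0+0+0+0+0+0+0+0+0+0+1+1+0 mod 2 = 1
  c[4] = d·G[:,4] = (01000100101110000010000110)·(01000000000000000000000000) mod 2 = 0+1+0+0+0+0+0+0+0+0+0+0+0+0+0+0+0+0+0+0+0+0+0+0+0+0 mod 2 = 1
  c[5] = d·G[:,5] = (01000100101110000010000110)·(00100000000000000000000000) mod 2 = 0+0+0+0+0+0+0+0+0+0+0+0+0+0+0+0+0+0+0+0+0+0+0+0+0+0 mod 2 = 0
  c[6] = d·G[:,6] = (01000100101110000010000110)·(00010000000000000000000000) mod 2 = 0+0+0+0+0+0+0+0+0+0+0+0+0+0+0+0+0+0+0+0+0+0+0+0+0+0 mod 2 = 0
  c[7] = d·G[:,7] = (01000100101110000010000110)·(00001111111000000011111111) mod 2 = 0+0+0+0+0+1+0+0+1+0+1+0+0+0+0+0+0+0+1+0+0+0+0+1+1+0 mod 2 = 0
  c[8] = d·G[:,8] = (01000100101110000010000110)·(00001000000000000000000000) mod 2 = 0+0+0+0+0+0+0+0+0+0+0+0+0+0+0+0+0+0+0+0+0+0+0+0+0+0 mod 2 = 0
  c[9] = d·G[:,9] = (01000100101110000010000110)·(00000100000000000000000000) mod 2 = 0+0+0+0+0+1+0+0+0+0+0+0+0+0+0+0+0+0+0+0+0+0+0+0+0+0 mod 2 = 1
  c[10] = d·G[:,10] = (01000100101110000010000110)·(00000010000000000000000000) mod 2 = 0+0+0+0+0+0+0+0+0+0+0+0+0+0+0+0+0+0+0+0+0+0+0+0+0+0 mod 2 = 0
  c[11] = d·G[:,11] = (01000100101110000010000110)·(00000001000000000000000000) mod 2 = 0+0+0+0+0+0+0+0+0+0+0+0+0+0+0+0+0+0+0+0+0+0+0+0+0+0 mod 2 = 0
  c[12] = d·G[:,12] = (01000100101110000010000110)·(00000000100000000000000000) mod 2 = 0+0+0+0+0+0+0+0+1+0+0+0+0+0+0+0+0+0+0+0+0+0+0+0+0+0 mod 2 = 1
  c[13] = d·G[:,13] = (01000100101110000010000110)·(00000000010000000000000000) mod 2 = 0+0+0+0+0+0+0+0+0+0+0+0+0+0+0+0+0+0+0+0+0+0+0+0+0+0 mod 2 = 0
  c[14] = d·G[:,14] = (01000100101110000010000110)·(00000000001000000000000000) mod 2 = 0+0+0+0+0+0+0+0+0+0+1+0+0+0+0+0+0+0+0+0+0+0+0+0+0+0 mod 2 = 1
  c[15] = d·G[:,15] = (01000100101110000010000110)·(00000000000111111111111111) mod 2 = 0+0+0+0+0+0+0+0+0+0+0+1+1+0+0+0+0+0+1+0+0+0+0+1+1+0 mod 2 = 1
  c[16] = d·G[:,16] = (01000100101110000010000110)·(00000000000100000000000000) mod 2 = 0+0+0+0+0+0+0+0+0+0+0+1+0+0+0+0+0+0+0+0+0+0+0+0+0+0 mod 2 = 1
  c[17] = d·G[:,17] = (01000100101110000010000110)·(00000000000010000000000000) mod 2 = 0+0+0+0+0+0+0+0+0+0+0+0+1+0+0+0+0+0+0+0+0+0+0+0+0+0 mod 2 = 1
  c[18] = d·G[:,18] = (01000100101110000010000110)·(00000000000001000000000000) mod 2 = 0+0+0+0+0+0+0+0+0+0+0+0+0+0+0+0+0+0+0+0+0+0+0+0+0+0 mod 2 = 0
  c[19] = d·G[:,19] = (01000100101110000010000110)·(00000000000000100000000000) mod 2 = 0+0+0+0+0+0+0+0+0+0+0+0+0+0+0+0+0+0+0+0+0+0+0+0+0+0 mod 2 = 0
  c[20] = d·G[:,20] = (01000100101110000010000110)·(00000000000000010000000000) mod 2 = 0+0+0+0+0+0+0+0+0+0+0+0+0+0+0+0+0+0+0+0+0+0+0+0+0+0 mod 2 = 0
  c[21] = d·G[:,21] = (01000100101110000010000110)·(00000000000000001000000000) mod 2 = 0+0+0+0+0+0+0+0+0+0+0+0+0+0+0+0+0+0+0+0+0+0+0+0+0+0 mod 2 = 0
  c[22] = d·G[:,22] = (01000100101110000010000110)·(00000000000000000100000000) mod 2 = 0+0+0+0+0+0+0+0+0+0+0+0+0+0+0+0+0+0+0+0+0+0+0+0+0+0 mod 2 = 0
  c[23] = d·G[:,23] = (01000100101110000010000110)·(00000000000000000010000000) mod 2 = 0+0+0+0+0+0+0+0+0+0+0+0+0+0+0+0+0+0+1+0+0+0+0+0+0+0 mod 2 = 1
  c[24] = d·G[:,24] = (01000100101110000010000110)·(00000000000000000001000000) mod 2 = 0+0+0+0+0+0+0+0+0+0+0+0+0+0+0+0+0+0+0+0+0+0+0+0+0+0 mod 2 = 0
  c[25] = d·G[:,25] = (01000100101110000010000110)·(00000000000000000000100000) mod 2 = 0+0+0+0+0+0+0+0+0+0+0+0+0+0+0+0+0+0+0+0+0+0+0+0+0+0 mod 2 = 0
  c[26] = d·G[:,26] = (01000100101110000010000110)·(00000000000000000000010000) mod 2 = 0+0+0+0+0+0+0+0+0+0+0+0+0+0+0+0+0+0+0+0+0+0+0+0+0+0 mod 2 = 0
  c[27] = d·G[:,27] = (01000100101110000010000110)·(00000000000000000000001000) mod 2 = 0+0+0+0+0+0+0+0+0+0+0+0+0+0+0+0+0+0+0+0+0+0+0+0+0+0 mod 2 = 0
  c[28] = d·G[:,28] = (01000100101110000010000110)·(00000000000000000000000100) mod 2 = 0+0+0+0+0+0+0+0+0+0+0+0+0+0+0+0+0+0+0+0+0+0+0+1+0+0 mod 2 = 1
  c[29] = d·G[:,29] = (01000100101110000010000110)·(00000000000000000000000010) mod 2 = 0+0+0+0+0+0+0+0+0+0+0+0+0+0+0+0+0+0+0+0+0+0+0+0+1+0 mod 2 = 1
  c[30] = d·G[:,30] = (01000100101110000010000110)·(00000000000000000000000001) mod 2 = 0+0+0+0+0+0+0+0+0+0+0+0+0+0+0+0+0+0+0+0+0+0+0+0+0+0 mod 2 = 0
Codeword = 1001100001001011110000010000110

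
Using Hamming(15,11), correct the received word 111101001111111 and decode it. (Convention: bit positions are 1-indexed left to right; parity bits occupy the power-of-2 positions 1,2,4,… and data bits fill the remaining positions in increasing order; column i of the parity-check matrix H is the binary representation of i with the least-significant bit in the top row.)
Syndrome s = H · r^T (mod 2), r = 111101001111111:
  s[0] = (101010101010101)·(111101001111111) mod 2 = 1+0+1+0+0+0+0+0+1+0+1+0+1+0+1 mod 2 = 0
  s[1] = (011001100110011)·(111101001111111) mod 2 = 0+1+1+0+0+1+0+0+0+1+1+0+0+1+1 mod 2 = 1
  s[2] = (000111100001111)·(111101001111111) mod 2 = 0+0+0+1+0+1+0+0+0+0+0+1+1+1+1 mod 2 = 0
  s[3] = (000000011111111)·(111101001111111) mod 2 = 0+0+0+0+0+0+0+0+1+1+1+1+1+1+1 mod 2 = 1
Syndrome = 0101
Column 10 of H equals this syndrome → error at bit 10 (1-indexed).
Flip bit 10: 111101001111111 → 111101001011111
Extract data bits at positions {3,5,6,7,9,10,11,12,13,14,15}: 10101011111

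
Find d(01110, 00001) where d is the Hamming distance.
XOR = 01111, count of 1s = 4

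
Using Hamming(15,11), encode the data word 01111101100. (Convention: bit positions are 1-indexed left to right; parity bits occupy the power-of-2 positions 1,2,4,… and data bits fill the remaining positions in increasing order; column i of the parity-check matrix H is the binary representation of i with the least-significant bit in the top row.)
Codeword c = d · G (mod 2), d = 01111101100:
  c[0] = d·G[:,0] = (01111101100)·(11011010101) mod 2 = 0+1+0+1+1+0+0+0+1+0+0 mod 2 = 0
  c[1] = d·G[:,1] = (01111101100)·(10110110011) mod 2 = 0+0+1+1+0+1+0+0+0+0+0 mod 2 = 1
  c[2] = d·G[:,2] = (01111101100)·(10000000000) mod 2 = 0+0+0+0+0+0+0+0+0+0+0 mod 2 = 0
  c[3] = d·G[:,3] = (01111101100)·(01110001111) mod 2 = 0+1+1+1+0+0+0+1+1+0+0 mod 2 = 1
  c[4] = d·G[:,4] = (01111101100)·(01000000000) mod 2 = 0+1+0+0+0+0+0+0+0+0+0 mod 2 = 1
  c[5] = d·G[:,5] = (01111101100)·(00100000000) mod 2 = 0+0+1+0+0+0+0+0+0+0+0 mod 2 = 1
  c[6] = d·G[:,6] = (01111101100)·(00010000000) mod 2 = 0+0+0+1+0+0+0+0+0+0+0 mod 2 = 1
  c[7] = d·G[:,7] = (01111101100)·(00001111111) mod 2 = 0+0+0+0+1+1+0+1+1+0+0 mod 2 = 0
  c[8] = d·G[:,8] = (01111101100)·(00001000000) mod 2 = 0+0+0+0+1+0+0+0+0+0+0 mod 2 = 1
  c[9] = d·G[:,9] = (01111101100)·(00000100000) mod 2 = 0+0+0+0+0+1+0+0+0+0+0 mod 2 = 1
  c[10] = d·G[:,10] = (01111101100)·(00000010000) mod 2 = 0+0+0+0+0+0+0+0+0+0+0 mod 2 = 0
  c[11] = d·G[:,11] = (01111101100)·(00000001000) mod 2 = 0+0+0+0+0+0+0+1+0+0+0 mod 2 = 1
  c[12] = d·G[:,12] = (01111101100)·(00000000100) mod 2 = 0+0+0+0+0+0+0+0+1+0+0 mod 2 = 1
  c[13] = d·G[:,13] = (01111101100)·(00000000010) mod 2 = 0+0+0+0+0+0+0+0+0+0+0 mod 2 = 0
  c[14] = d·G[:,14] = (01111101100)·(00000000001) mod 2 = 0+0+0+0+0+0+0+0+0+0+0 mod 2 = 0
Codeword = 010111101101100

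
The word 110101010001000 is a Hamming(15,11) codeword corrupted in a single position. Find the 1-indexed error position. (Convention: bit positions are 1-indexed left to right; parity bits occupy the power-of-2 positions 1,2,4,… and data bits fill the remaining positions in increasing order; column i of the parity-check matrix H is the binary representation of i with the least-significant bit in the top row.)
Syndrome s = H · r^T (mod 2), r = 110101010001000:
  s[0] = (101010101010101)·(110101010001000) mod 2 = 1+0+0+0+0+0+0+0+0+0+0+0+0+0+0 mod 2 = 1
  s[1] = (011001100110011)·(110101010001000) mod 2 = 0+1+0+0+0+1+0+0+0+0+0+0+0+0+0 mod 2 = 0
  s[2] = (000111100001111)·(110101010001000) mod 2 = 0+0+0+1+0+1+0+0+0+0+0+1+0+0+0 mod 2 = 1
  s[3] = (000000011111111)·(110101010001000) mod 2 = 0+0+0+0+0+0+0+1+0+0+0+1+0+0+0 mod 2 = 0
Syndrome = 1010
Column i of H is the binary representation of i, so the syndrome is the binary index of the flipped bit.
Read s = 1010 with s[0] as LSB: 1·2^0 + 0·2^1 + 1·2^2 + 0·2^3 = 5.
Error is at bit position 5.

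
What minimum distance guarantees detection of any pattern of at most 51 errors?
Detecting e errors requires d_min ≥ e + 1 = 51 + 1 = 52.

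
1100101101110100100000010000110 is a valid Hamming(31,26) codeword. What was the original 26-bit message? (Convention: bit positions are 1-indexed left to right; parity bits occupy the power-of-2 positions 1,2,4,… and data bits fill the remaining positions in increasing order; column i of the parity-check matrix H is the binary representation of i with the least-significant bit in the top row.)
Parity bits occupy power-of-2 positions; data bits are at positions {3,5,6,7,9,10,11,12,13,14,15,17,18,19,20,21,22,23,24,25,26,27,28,29,30,31} (1-indexed).
Extract: c[3]=0 c[5]=1 c[6]=0 c[7]=1 c[9]=0 c[10]=1 c[11]=1 c[12]=1 c[13]=0 c[14]=1 c[15]=0 c[17]=1 c[18]=0 c[19]=0 c[20]=0 c[21]=0 c[22]=0 c[23]=0 c[24]=1 c[25]=0 c[26]=0 c[27]=0 c[28]=0 c[29]=1 c[30]=1 c[31]=0
Data = 01010111010100000010000110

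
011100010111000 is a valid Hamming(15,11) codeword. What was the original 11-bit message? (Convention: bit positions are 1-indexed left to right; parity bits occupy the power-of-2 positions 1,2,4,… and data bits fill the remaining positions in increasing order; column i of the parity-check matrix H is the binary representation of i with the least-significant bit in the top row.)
Parity bits occupy power-of-2 positions; data bits are at positions {3,5,6,7,9,10,11,12,13,14,15} (1-indexed).
Extract: c[3]=1 c[5]=0 c[6]=0 c[7]=0 c[9]=0 c[10]=1 c[11]=1 c[12]=1 c[13]=0 c[14]=0 c[15]=0
Data = 10000111000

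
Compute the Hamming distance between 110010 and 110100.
XOR = 000110, count of 1s = 2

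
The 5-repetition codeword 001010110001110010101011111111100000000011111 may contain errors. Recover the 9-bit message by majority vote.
Split into 5-bit blocks and majority-vote each:
  block 1 = 00101: 2 ones, 3 zeros → 0
  block 2 = 01100: 2 ones, 3 zeros → 0
  block 3 = 01110: 3 ones, 2 zeros → 1
  block 4 = 01010: 2 ones, 3 zeros → 0
  block 5 = 10111: 4 ones, 1 zeros → 1
  block 6 = 11111: 5 ones, 0 zeros → 1
  block 7 = 10000: 1 ones, 4 zeros → 0
  block 8 = 00000: 0 ones, 5 zeros → 0
  block 9 = 11111: 5 ones, 0 zeros → 1
Decoded = 001011001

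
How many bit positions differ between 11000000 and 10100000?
XOR = 01100000, count of 1s = 2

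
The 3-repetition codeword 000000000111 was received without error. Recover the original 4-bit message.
Split into 3-bit blocks: 000 000 000 111
Data = 0001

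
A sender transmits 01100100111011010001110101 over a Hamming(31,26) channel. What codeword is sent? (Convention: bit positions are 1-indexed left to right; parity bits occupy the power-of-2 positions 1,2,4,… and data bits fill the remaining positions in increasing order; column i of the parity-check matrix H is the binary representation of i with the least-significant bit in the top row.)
Codeword c = d · G (mod 2), d = 01100100111011010001110101:
  c[0] = d·G[:,0] = (01100100111011010001110101)·(11011010101101010101010101) mod 2 = 0+1+0+0+0+0+0+0+1+0+1+0+0+1+0+1+0+0+0+1+0+1+0+1+0+1 mod 2 = 1
  c[1] = d·G[:,1] = (01100100111011010001110101)·(10110110011011001100110011) mod 2 = 0+0+1+0+0+1+0+0+0+1+1+0+1+1+0+0+0+0+0+0+1+1+0+0+0+1 mod 2 = 1
  c[2] = d·G[:,2] = (01100100111011010001110101)·(10000000000000000000000000) mod 2 = 0+0+0+0+0+0+0+0+0+0+0+0+0+0+0+0+0+0+0+0+0+0+0+0+0+0 mod 2 = 0
  c[3] = d·G[:,3] = (01100100111011010001110101)·(01110001111000111100001111) mod 2 = 0+1+1+0+0+0+0+0+1+1+1+0+0+0+0+1+0+0+0+0+0+0+0+1+0+1 mod 2 = 0
  c[4] = d·G[:,4] = (01100100111011010001110101)·(01000000000000000000000000) mod 2 = 0+1+0+0+0+0+0+0+0+0+0+0+0+0+0+0+0+0+0+0+0+0+0+0+0+0 mod 2 = 1
  c[5] = d·G[:,5] = (01100100111011010001110101)·(00100000000000000000000000) mod 2 = 0+0+1+0+0+0+0+0+0+0+0+0+0+0+0+0+0+0+0+0+0+0+0+0+0+0 mod 2 = 1
  c[6] = d·G[:,6] = (01100100111011010001110101)·(00010000000000000000000000) mod 2 = 0+0+0+0+0+0+0+0+0+0+0+0+0+0+0+0+0+0+0+0+0+0+0+0+0+0 mod 2 = 0
  c[7] = d·G[:,7] = (01100100111011010001110101)·(00001111111000000011111111) mod 2 = 0+0+0+0+0+1+0+0+1+1+1+0+0+0+0+0+0+0+0+1+1+1+0+1+0+1 mod 2 = 1
  c[8] = d·G[:,8] = (01100100111011010001110101)·(00001000000000000000000000) mod 2 = 0+0+0+0+0+0+0+0+0+0+0+0+0+0+0+0+0+0+0+0+0+0+0+0+0+0 mod 2 = 0
  c[9] = d·G[:,9] = (01100100111011010001110101)·(00000100000000000000000000) mod 2 = 0+0+0+0+0+1+0+0+0+0+0+0+0+0+0+0+0+0+0+0+0+0+0+0+0+0 mod 2 = 1
  c[10] = d·G[:,10] = (01100100111011010001110101)·(00000010000000000000000000) mod 2 = 0+0+0+0+0+0+0+0+0+0+0+0+0+0+0+0+0+0+0+0+0+0+0+0+0+0 mod 2 = 0
  c[11] = d·G[:,11] = (01100100111011010001110101)·(00000001000000000000000000) mod 2 = 0+0+0+0+0+0+0+0+0+0+0+0+0+0+0+0+0+0+0+0+0+0+0+0+0+0 mod 2 = 0
  c[12] = d·G[:,12] = (01100100111011010001110101)·(00000000100000000000000000) mod 2 = 0+0+0+0+0+0+0+0+1+0+0+0+0+0+0+0+0+0+0+0+0+0+0+0+0+0 mod 2 = 1
  c[13] = d·G[:,13] = (01100100111011010001110101)·(00000000010000000000000000) mod 2 = 0+0+0+0+0+0+0+0+0+1+0+0+0+0+0+0+0+0+0+0+0+0+0+0+0+0 mod 2 = 1
  c[14] = d·G[:,14] = (01100100111011010001110101)·(00000000001000000000000000) mod 2 = 0+0+0+0+0+0+0+0+0+0+1+0+0+0+0+0+0+0+0+0+0+0+0+0+0+0 mod 2 = 1
  c[15] = d·G[:,15] = (01100100111011010001110101)·(00000000000111111111111111) mod 2 = 0+0+0+0+0+0+0+0+0+0+0+0+1+1+0+1+0+0+0+1+1+1+0+1+0+1 mod 2 = 0
  c[16] = d·G[:,16] = (01100100111011010001110101)·(00000000000100000000000000) mod 2 = 0+0+0+0+0+0+0+0+0+0+0+0+0+0+0+0+0+0+0+0+0+0+0+0+0+0 mod 2 = 0
  c[17] = d·G[:,17] = (01100100111011010001110101)·(00000000000010000000000000) mod 2 = 0+0+0+0+0+0+0+0+0+0+0+0+1+0+0+0+0+0+0+0+0+0+0+0+0+0 mod 2 = 1
  c[18] = d·G[:,18] = (01100100111011010001110101)·(00000000000001000000000000) mod 2 = 0+0+0+0+0+0+0+0+0+0+0+0+0+1+0+0+0+0+0+0+0+0+0+0+0+0 mod 2 = 1
  c[19] = d·G[:,19] = (01100100111011010001110101)·(00000000000000100000000000) mod 2 = 0+0+0+0+0+0+0+0+0+0+0+0+0+0+0+0+0+0+0+0+0+0+0+0+0+0 mod 2 = 0
  c[20] = d·G[:,20] = (01100100111011010001110101)·(00000000000000010000000000) mod 2 = 0+0+0+0+0+0+0+0+0+0+0+0+0+0+0+1+0+0+0+0+0+0+0+0+0+0 mod 2 = 1
  c[21] = d·G[:,21] = (01100100111011010001110101)·(00000000000000001000000000) mod 2 = 0+0+0+0+0+0+0+0+0+0+0+0+0+0+0+0+0+0+0+0+0+0+0+0+0+0 mod 2 = 0
  c[22] = d·G[:,22] = (01100100111011010001110101)·(00000000000000000100000000) mod 2 = 0+0+0+0+0+0+0+0+0+0+0+0+0+0+0+0+0+0+0+0+0+0+0+0+0+0 mod 2 = 0
  c[23] = d·G[:,23] = (01100100111011010001110101)·(00000000000000000010000000) mod 2 = 0+0+0+0+0+0+0+0+0+0+0+0+0+0+0+0+0+0+0+0+0+0+0+0+0+0 mod 2 = 0
  c[24] = d·G[:,24] = (01100100111011010001110101)·(00000000000000000001000000) mod 2 = 0+0+0+0+0+0+0+0+0+0+0+0+0+0+0+0+0+0+0+1+0+0+0+0+0+0 mod 2 = 1
  c[25] = d·G[:,25] = (01100100111011010001110101)·(00000000000000000000100000) mod 2 = 0+0+0+0+0+0+0+0+0+0+0+0+0+0+0+0+0+0+0+0+1+0+0+0+0+0 mod 2 = 1
  c[26] = d·G[:,26] = (01100100111011010001110101)·(00000000000000000000010000) mod 2 = 0+0+0+0+0+0+0+0+0+0+0+0+0+0+0+0+0+0+0+0+0+1+0+0+0+0 mod 2 = 1
  c[27] = d·G[:,27] = (01100100111011010001110101)·(00000000000000000000001000) mod 2 = 0+0+0+0+0+0+0+0+0+0+0+0+0+0+0+0+0+0+0+0+0+0+0+0+0+0 mod 2 = 0
  c[28] = d·G[:,28] = (01100100111011010001110101)·(00000000000000000000000100) mod 2 = 0+0+0+0+0+0+0+0+0+0+0+0+0+0+0+0+0+0+0+0+0+0+0+1+0+0 mod 2 = 1
  c[29] = d·G[:,29] = (01100100111011010001110101)·(00000000000000000000000010) mod 2 = 0+0+0+0+0+0+0+0+0+0+0+0+0+0+0+0+0+0+0+0+0+0+0+0+0+0 mod 2 = 0
  c[30] = d·G[:,30] = (01100100111011010001110101)·(00000000000000000000000001) mod 2 = 0+0+0+0+0+0+0+0+0+0+0+0+0+0+0+0+0+0+0+0+0+0+0+0+0+1 mod 2 = 1
Codeword = 1100110101001110011010001110101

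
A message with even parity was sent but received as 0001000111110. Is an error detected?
Sum of received bits: 0+0+0+1+0+0+0+1+1+1+1+1+0 = 6; 6 mod 2 = 0. Result is 0 → no error detected.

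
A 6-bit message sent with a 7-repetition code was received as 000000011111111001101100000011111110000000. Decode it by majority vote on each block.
Split into 7-bit blocks and majority-vote each:
  block 1 = 0000000: 0 ones, 7 zeros → 0
  block 2 = 1111111: 7 ones, 0 zeros → 1
  block 3 = 1001101: 4 ones, 3 zeros → 1
  block 4 = 1000000: 1 ones, 6 zeros → 0
  block 5 = 1111111: 7 ones, 0 zeros → 1
  block 6 = 0000000: 0 ones, 7 zeros → 0
Decoded = 011010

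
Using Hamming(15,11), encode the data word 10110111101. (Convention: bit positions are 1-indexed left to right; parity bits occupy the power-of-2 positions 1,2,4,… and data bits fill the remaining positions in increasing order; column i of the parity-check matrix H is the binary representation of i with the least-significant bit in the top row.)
Codeword c = d · G (mod 2), d = 10110111101:
  c[0] = d·G[:,0] = (10110111101)·(11011010101) mod 2 = 1+0+0+1+0+0+1+0+1+0+1 mod 2 = 1
  c[1] = d·G[:,1] = (10110111101)·(10110110011) mod 2 = 1+0+1+1+0+1+1+0+0+0+1 mod 2 = 0
  c[2] = d·G[:,2] = (10110111101)·(10000000000) mod 2 = 1+0+0+0+0+0+0+0+0+0+0 mod 2 = 1
  c[3] = d·G[:,3] = (10110111101)·(01110001111) mod 2 = 0+0+1+1+0+0+0+1+1+0+1 mod 2 = 1
  c[4] = d·G[:,4] = (10110111101)·(01000000000) mod 2 = 0+0+0+0+0+0+0+0+0+0+0 mod 2 = 0
  c[5] = d·G[:,5] = (10110111101)·(00100000000) mod 2 = 0+0+1+0+0+0+0+0+0+0+0 mod 2 = 1
  c[6] = d·G[:,6] = (10110111101)·(00010000000) mod 2 = 0+0+0+1+0+0+0+0+0+0+0 mod 2 = 1
  c[7] = d·G[:,7] = (10110111101)·(00001111111) mod 2 = 0+0+0+0+0+1+1+1+1+0+1 mod 2 = 1
  c[8] = d·G[:,8] = (10110111101)·(00001000000) mod 2 = 0+0+0+0+0+0+0+0+0+0+0 mod 2 = 0
  c[9] = d·G[:,9] = (10110111101)·(00000100000) mod 2 = 0+0+0+0+0+1+0+0+0+0+0 mod 2 = 1
  c[10] = d·G[:,10] = (10110111101)·(00000010000) mod 2 = 0+0+0+0+0+0+1+0+0+0+0 mod 2 = 1
  c[11] = d·G[:,11] = (10110111101)·(00000001000) mod 2 = 0+0+0+0+0+0+0+1+0+0+0 mod 2 = 1
  c[12] = d·G[:,12] = (10110111101)·(00000000100) mod 2 = 0+0+0+0+0+0+0+0+1+0+0 mod 2 = 1
  c[13] = d·G[:,13] = (10110111101)·(00000000010) mod 2 = 0+0+0+0+0+0+0+0+0+0+0 mod 2 = 0
  c[14] = d·G[:,14] = (10110111101)·(00000000001) mod 2 = 0+0+0+0+0+0+0+0+0+0+1 mod 2 = 1
Codeword = 101101110111101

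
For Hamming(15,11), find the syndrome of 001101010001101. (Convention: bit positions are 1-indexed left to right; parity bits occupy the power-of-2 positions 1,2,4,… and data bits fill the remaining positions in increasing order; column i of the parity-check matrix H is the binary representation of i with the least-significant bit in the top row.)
Syndrome s = H · r^T (mod 2), r = 001101010001101:
  s[0] = (101010101010101)·(001101010001101) mod 2 = 0+0+1+0+0+0+0+0+0+0+0+0+1+0+1 mod 2 = 1
  s[1] = (011001100110011)·(001101010001101) mod 2 = 0+0+1+0+0+1+0+0+0+0+0+0+0+0+1 mod 2 = 1
  s[2] = (000111100001111)·(001101010001101) mod 2 = 0+0+0+1+0+1+0+0+0+0+0+1+1+0+1 mod 2 = 1
  s[3] = (000000011111111)·(001101010001101) mod 2 = 0+0+0+0+0+0+0+1+0+0+0+1+1+0+1 mod 2 = 0
Syndrome = 1110
Non-zero syndrome: error at position 7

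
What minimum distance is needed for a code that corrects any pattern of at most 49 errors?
Correcting t errors requires d_min ≥ 2t + 1 = 2·49 + 1 = 99.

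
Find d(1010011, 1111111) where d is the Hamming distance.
XOR = 0101100, count of 1s = 3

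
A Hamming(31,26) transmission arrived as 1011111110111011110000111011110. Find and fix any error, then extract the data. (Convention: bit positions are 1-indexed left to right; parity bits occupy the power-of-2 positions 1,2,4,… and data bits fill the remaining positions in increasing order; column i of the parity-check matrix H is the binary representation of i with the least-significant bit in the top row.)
Syndrome s = H · r^T (mod 2), r = 1011111110111011110000111011110:
  s[0] = (1010101010101010101010101010101)·(1011111110111011110000111011110) mod 2 = 1+0+1+0+1+0+1+0+1+0+1+0+1+0+1+0+1+0+0+0+0+0+1+0+1+0+1+0+1+0+0 mod 2 = 1
  s[1] = (0110011001100110011001100110011)·(1011111110111011110000111011110) mod 2 = 0+0+1+0+0+1+1+0+0+0+1+0+0+0+1+0+0+1+0+0+0+0+1+0+0+0+1+0+0+1+0 mod 2 = 1
  s[2] = (0001111000011110000111100001111)·(1011111110111011110000111011110) mod 2 = 0+0+0+1+1+1+1+0+0+0+0+1+1+0+1+0+0+0+0+0+0+0+1+0+0+0+0+1+1+1+0 mod 2 = 1
  s[3] = (0000000111111110000000011111111)·(1011111110111011110000111011110) mod 2 = 0+0+0+0+0+0+0+1+1+0+1+1+1+0+1+0+0+0+0+0+0+0+0+1+1+0+1+1+1+1+0 mod 2 = 0
  s[4] = (0000000000000001111111111111111)·(1011111110111011110000111011110) mod 2 = 0+0+0+0+0+0+0+0+0+0+0+0+0+0+0+1+1+1+0+0+0+0+1+1+1+0+1+1+1+1+0 mod 2 = 0
Syndrome = 11100
Column 7 of H equals this syndrome → error at bit 7 (1-indexed).
Flip bit 7: 1011111110111011110000111011110 → 1011110110111011110000111011110
Extract data bits at positions {3,5,6,7,9,10,11,12,13,14,15,17,18,19,20,21,22,23,24,25,26,27,28,29,30,31}: 11101011101110000111011110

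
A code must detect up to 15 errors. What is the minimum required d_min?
Detecting e errors requires d_min ≥ e + 1 = 15 + 1 = 16.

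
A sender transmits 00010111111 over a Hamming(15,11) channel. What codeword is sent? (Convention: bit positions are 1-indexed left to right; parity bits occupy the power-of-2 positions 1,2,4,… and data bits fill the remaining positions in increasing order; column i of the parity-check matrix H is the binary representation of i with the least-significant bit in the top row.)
Codeword c = d · G (mod 2), d = 00010111111:
  c[0] = d·G[:,0] = (00010111111)·(11011010101) mod 2 = 0+0+0+1+0+0+1+0+1+0+1 mod 2 = 0
  c[1] = d·G[:,1] = (00010111111)·(10110110011) mod 2 = 0+0+0+1+0+1+1+0+0+1+1 mod 2 = 1
  c[2] = d·G[:,2] = (00010111111)·(10000000000) mod 2 = 0+0+0+0+0+0+0+0+0+0+0 mod 2 = 0
  c[3] = d·G[:,3] = (00010111111)·(01110001111) mod 2 = 0+0+0+1+0+0+0+1+1+1+1 mod 2 = 1
  c[4] = d·G[:,4] = (00010111111)·(01000000000) mod 2 = 0+0+0+0+0+0+0+0+0+0+0 mod 2 = 0
  c[5] = d·G[:,5] = (00010111111)·(00100000000) mod 2 = 0+0+0+0+0+0+0+0+0+0+0 mod 2 = 0
  c[6] = d·G[:,6] = (00010111111)·(00010000000) mod 2 = 0+0+0+1+0+0+0+0+0+0+0 mod 2 = 1
  c[7] = d·G[:,7] = (00010111111)·(00001111111) mod 2 = 0+0+0+0+0+1+1+1+1+1+1 mod 2 = 0
  c[8] = d·G[:,8] = (00010111111)·(00001000000) mod 2 = 0+0+0+0+0+0+0+0+0+0+0 mod 2 = 0
  c[9] = d·G[:,9] = (00010111111)·(00000100000) mod 2 = 0+0+0+0+0+1+0+0+0+0+0 mod 2 = 1
  c[10] = d·G[:,10] = (00010111111)·(00000010000) mod 2 = 0+0+0+0+0+0+1+0+0+0+0 mod 2 = 1
  c[11] = d·G[:,11] = (00010111111)·(00000001000) mod 2 = 0+0+0+0+0+0+0+1+0+0+0 mod 2 = 1
  c[12] = d·G[:,12] = (00010111111)·(00000000100) mod 2 = 0+0+0+0+0+0+0+0+1+0+0 mod 2 = 1
  c[13] = d·G[:,13] = (00010111111)·(00000000010) mod 2 = 0+0+0+0+0+0+0+0+0+1+0 mod 2 = 1
  c[14] = d·G[:,14] = (00010111111)·(00000000001) mod 2 = 0+0+0+0+0+0+0+0+0+0+1 mod 2 = 1
Codeword = 010100100111111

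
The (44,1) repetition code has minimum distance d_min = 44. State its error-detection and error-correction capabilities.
Detection only: up to d_min − 1 = 43 errors.
Correction: up to ⌊(d_min − 1)/2⌋ = ⌊43/2⌋ = 21 errors.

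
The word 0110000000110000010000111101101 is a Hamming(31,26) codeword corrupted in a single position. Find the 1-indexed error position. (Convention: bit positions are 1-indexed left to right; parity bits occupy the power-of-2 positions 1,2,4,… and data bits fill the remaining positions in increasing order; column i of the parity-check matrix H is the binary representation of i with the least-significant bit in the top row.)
Syndrome s = H · r^T (mod 2), r = 0110000000110000010000111101101:
  s[0] = (1010101010101010101010101010101)·(0110000000110000010000111101101) mod 2 = 0+0+1+0+0+0+0+0+0+0+1+0+0+0+0+0+0+0+0+0+0+0+1+0+1+0+0+0+1+0+1 mod 2 = 0
  s[1] = (0110011001100110011001100110011)·(0110000000110000010000111101101) mod 2 = 0+1+1+0+0+0+0+0+0+0+1+0+0+0+0+0+0+1+0+0+0+0+1+0+0+1+0+0+0+0+1 mod 2 = 1
  s[2] = (0001111000011110000111100001111)·(0110000000110000010000111101101) mod 2 = 0+0+0+0+0+0+0+0+0+0+0+1+0+0+0+0+0+0+0+0+0+0+1+0+0+0+0+1+1+0+1 mod 2 = 1
  s[3] = (0000000111111110000000011111111)·(0110000000110000010000111101101) mod 2 = 0+0+0+0+0+0+0+0+0+0+1+1+0+0+0+0+0+0+0+0+0+0+0+1+1+1+0+1+1+0+1 mod 2 = 0
  s[4] = (0000000000000001111111111111111)·(0110000000110000010000111101101) mod 2 = 0+0+0+0+0+0+0+0+0+0+0+0+0+0+0+0+0+1+0+0+0+0+1+1+1+1+0+1+1+0+1 mod 2 = 0
Syndrome = 01100
Column i of H is the binary representation of i, so the syndrome is the binary index of the flipped bit.
Read s = 01100 with s[0] as LSB: 0·2^0 + 1·2^1 + 1·2^2 + 0·2^3 + 0·2^4 = 6.
Error is at bit position 6.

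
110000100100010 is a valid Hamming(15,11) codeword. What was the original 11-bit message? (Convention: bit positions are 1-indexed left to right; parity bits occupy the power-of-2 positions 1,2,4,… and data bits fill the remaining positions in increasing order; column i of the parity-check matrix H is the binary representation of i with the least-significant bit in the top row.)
Parity bits occupy power-of-2 positions; data bits are at positions {3,5,6,7,9,10,11,12,13,14,15} (1-indexed).
Extract: c[3]=0 c[5]=0 c[6]=0 c[7]=1 c[9]=0 c[10]=1 c[11]=0 c[12]=0 c[13]=0 c[14]=1 c[15]=0
Data = 00010100010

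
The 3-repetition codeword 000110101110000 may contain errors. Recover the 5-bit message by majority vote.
Split into 3-bit blocks and majority-vote each:
  block 1 = 000: 0 ones, 3 zeros → 0
  block 2 = 110: 2 ones, 1 zeros → 1
  block 3 = 101: 2 ones, 1 zeros → 1
  block 4 = 110: 2 ones, 1 zeros → 1
  block 5 = 000: 0 ones, 3 zeros → 0
Decoded = 01110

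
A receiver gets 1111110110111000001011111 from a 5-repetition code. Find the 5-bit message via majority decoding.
Split into 5-bit blocks and majority-vote each:
  block 1 = 11111: 5 ones, 0 zeros → 1
  block 2 = 10110: 3 ones, 2 zeros → 1
  block 3 = 11100: 3 ones, 2 zeros → 1
  block 4 = 00010: 1 ones, 4 zeros → 0
  block 5 = 11111: 5 ones, 0 zeros → 1
Decoded = 11101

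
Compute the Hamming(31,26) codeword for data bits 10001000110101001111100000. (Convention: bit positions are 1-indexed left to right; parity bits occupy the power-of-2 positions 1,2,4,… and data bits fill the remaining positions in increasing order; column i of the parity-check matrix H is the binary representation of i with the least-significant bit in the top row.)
Codeword c = d · G (mod 2), d = 10001000110101001111100000:
  c[0] = d·G[:,0] = (10001000110101001111100000)·(11011010101101010101010101) mod 2 = 1+0+0+0+1+0+0+0+1+0+0+1+0+1+0+0+0+1+0+1+0+0+0+0+0+0 mod 2 = 1
  c[1] = d·G[:,1] = (10001000110101001111100000)·(10110110011011001100110011) mod 2 = 1+0+0+0+0+0+0+0+0+1+0+0+0+1+0+0+1+1+0+0+1+0+0+0+0+0 mod 2 = 0
  c[2] = d·G[:,2] = (10001000110101001111100000)·(10000000000000000000000000) mod 2 = 1+0+0+0+0+0+0+0+0+0+0+0+0+0+0+0+0+0+0+0+0+0+0+0+0+0 mod 2 = 1
  c[3] = d·G[:,3] = (10001000110101001111100000)·(01110001111000111100001111) mod 2 = 0+0+0+0+0+0+0+0+1+1+0+0+0+0+0+0+1+1+0+0+0+0+0+0+0+0 mod 2 = 0
  c[4] = d·G[:,4] = (10001000110101001111100000)·(01000000000000000000000000) mod 2 = 0+0+0+0+0+0+0+0+0+0+0+0+0+0+0+0+0+0+0+0+0+0+0+0+0+0 mod 2 = 0
  c[5] = d·G[:,5] = (10001000110101001111100000)·(00100000000000000000000000) mod 2 = 0+0+0+0+0+0+0+0+0+0+0+0+0+0+0+0+0+0+0+0+0+0+0+0+0+0 mod 2 = 0
  c[6] = d·G[:,6] = (10001000110101001111100000)·(00010000000000000000000000) mod 2 = 0+0+0+0+0+0+0+0+0+0+0+0+0+0+0+0+0+0+0+0+0+0+0+0+0+0 mod 2 = 0
  c[7] = d·G[:,7] = (10001000110101001111100000)·(00001111111000000011111111) mod 2 = 0+0+0+0+1+0+0+0+1+1+0+0+0+0+0+0+0+0+1+1+1+0+0+0+0+0 mod 2 = 0
  c[8] = d·G[:,8] = (10001000110101001111100000)·(00001000000000000000000000) mod 2 = 0+0+0+0+1+0+0+0+0+0+0+0+0+0+0+0+0+0+0+0+0+0+0+0+0+0 mod 2 = 1
  c[9] = d·G[:,9] = (10001000110101001111100000)·(00000100000000000000000000) mod 2 = 0+0+0+0+0+0+0+0+0+0+0+0+0+0+0+0+0+0+0+0+0+0+0+0+0+0 mod 2 = 0
  c[10] = d·G[:,10] = (10001000110101001111100000)·(00000010000000000000000000) mod 2 = 0+0+0+0+0+0+0+0+0+0+0+0+0+0+0+0+0+0+0+0+0+0+0+0+0+0 mod 2 = 0
  c[11] = d·G[:,11] = (10001000110101001111100000)·(00000001000000000000000000) mod 2 = 0+0+0+0+0+0+0+0+0+0+0+0+0+0+0+0+0+0+0+0+0+0+0+0+0+0 mod 2 = 0
  c[12] = d·G[:,12] = (10001000110101001111100000)·(00000000100000000000000000) mod 2 = 0+0+0+0+0+0+0+0+1+0+0+0+0+0+0+0+0+0+0+0+0+0+0+0+0+0 mod 2 = 1
  c[13] = d·G[:,13] = (10001000110101001111100000)·(00000000010000000000000000) mod 2 = 0+0+0+0+0+0+0+0+0+1+0+0+0+0+0+0+0+0+0+0+0+0+0+0+0+0 mod 2 = 1
  c[14] = d·G[:,14] = (10001000110101001111100000)·(00000000001000000000000000) mod 2 = 0+0+0+0+0+0+0+0+0+0+0+0+0+0+0+0+0+0+0+0+0+0+0+0+0+0 mod 2 = 0
  c[15] = d·G[:,15] = (10001000110101001111100000)·(00000000000111111111111111) mod 2 = 0+0+0+0+0+0+0+0+0+0+0+1+0+1+0+0+1+1+1+1+1+0+0+0+0+0 mod 2 = 1
  c[16] = d·G[:,16] = (10001000110101001111100000)·(00000000000100000000000000) mod 2 = 0+0+0+0+0+0+0+0+0+0+0+1+0+0+0+0+0+0+0+0+0+0+0+0+0+0 mod 2 = 1
  c[17] = d·G[:,17] = (10001000110101001111100000)·(00000000000010000000000000) mod 2 = 0+0+0+0+0+0+0+0+0+0+0+0+0+0+0+0+0+0+0+0+0+0+0+0+0+0 mod 2 = 0
  c[18] = d·G[:,18] = (10001000110101001111100000)·(00000000000001000000000000) mod 2 = 0+0+0+0+0+0+0+0+0+0+0+0+0+1+0+0+0+0+0+0+0+0+0+0+0+0 mod 2 = 1
  c[19] = d·G[:,19] = (10001000110101001111100000)·(00000000000000100000000000) mod 2 = 0+0+0+0+0+0+0+0+0+0+0+0+0+0+0+0+0+0+0+0+0+0+0+0+0+0 mod 2 = 0
  c[20] = d·G[:,20] = (10001000110101001111100000)·(00000000000000010000000000) mod 2 = 0+0+0+0+0+0+0+0+0+0+0+0+0+0+0+0+0+0+0+0+0+0+0+0+0+0 mod 2 = 0
  c[21] = d·G[:,21] = (10001000110101001111100000)·(00000000000000001000000000) mod 2 = 0+0+0+0+0+0+0+0+0+0+0+0+0+0+0+0+1+0+0+0+0+0+0+0+0+0 mod 2 = 1
  c[22] = d·G[:,22] = (10001000110101001111100000)·(00000000000000000100000000) mod 2 = 0+0+0+0+0+0+0+0+0+0+0+0+0+0+0+0+0+1+0+0+0+0+0+0+0+0 mod 2 = 1
  c[23] = d·G[:,23] = (10001000110101001111100000)·(00000000000000000010000000) mod 2 = 0+0+0+0+0+0+0+0+0+0+0+0+0+0+0+0+0+0+1+0+0+0+0+0+0+0 mod 2 = 1
  c[24] = d·G[:,24] = (10001000110101001111100000)·(00000000000000000001000000) mod 2 = 0+0+0+0+0+0+0+0+0+0+0+0+0+0+0+0+0+0+0+1+0+0+0+0+0+0 mod 2 = 1
  c[25] = d·G[:,25] = (10001000110101001111100000)·(00000000000000000000100000) mod 2 = 0+0+0+0+0+0+0+0+0+0+0+0+0+0+0+0+0+0+0+0+1+0+0+0+0+0 mod 2 = 1
  c[26] = d·G[:,26] = (10001000110101001111100000)·(00000000000000000000010000) mod 2 = 0+0+0+0+0+0+0+0+0+0+0+0+0+0+0+0+0+0+0+0+0+0+0+0+0+0 mod 2 = 0
  c[27] = d·G[:,27] = (10001000110101001111100000)·(00000000000000000000001000) mod 2 = 0+0+0+0+0+0+0+0+0+0+0+0+0+0+0+0+0+0+0+0+0+0+0+0+0+0 mod 2 = 0
  c[28] = d·G[:,28] = (10001000110101001111100000)·(00000000000000000000000100) mod 2 = 0+0+0+0+0+0+0+0+0+0+0+0+0+0+0+0+0+0+0+0+0+0+0+0+0+0 mod 2 = 0
  c[29] = d·G[:,29] = (10001000110101001111100000)·(00000000000000000000000010) mod 2 = 0+0+0+0+0+0+0+0+0+0+0+0+0+0+0+0+0+0+0+0+0+0+0+0+0+0 mod 2 = 0
  c[30] = d·G[:,30] = (10001000110101001111100000)·(00000000000000000000000001) mod 2 = 0+0+0+0+0+0+0+0+0+0+0+0+0+0+0+0+0+0+0+0+0+0+0+0+0+0 mod 2 = 0
Codeword = 1010000010001101101001111100000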